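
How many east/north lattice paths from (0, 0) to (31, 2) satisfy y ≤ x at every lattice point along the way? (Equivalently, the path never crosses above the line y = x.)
Number of paths = 495

By the reflection principle (André's argument), the number of monotone paths to (31, 2) with n ≤ m that never go above y = x is C(33, 31) − C(33, 32) = 528 − 33 = 495.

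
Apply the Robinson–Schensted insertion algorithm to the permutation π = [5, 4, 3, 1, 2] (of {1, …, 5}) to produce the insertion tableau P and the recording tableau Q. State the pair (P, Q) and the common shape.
P = [1, 2] / [3] / [4] / [5];  Q = [1, 5] / [2] / [3] / [4];  common shape = (2, 1, 1, 1)

Row-insert the values π_1, π_2, … into P one at a time, bumping the leftmost entry strictly greater than the inserted value down to the next row. The recording tableau Q records, in position (i, j), the step at which that cell was added to P.
  Insert 5 (step 1): P = [5];  Q = [1]
  Insert 4 (step 2): P = [4] / [5];  Q = [1] / [2]
  Insert 3 (step 3): P = [3] / [4] / [5];  Q = [1] / [2] / [3]
  Insert 1 (step 4): P = [1] / [3] / [4] / [5];  Q = [1] / [2] / [3] / [4]
  Insert 2 (step 5): P = [1, 2] / [3] / [4] / [5];  Q = [1, 5] / [2] / [3] / [4]
Final shape: (2, 1, 1, 1).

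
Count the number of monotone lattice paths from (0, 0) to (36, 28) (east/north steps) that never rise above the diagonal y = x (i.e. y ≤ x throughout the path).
Number of paths = 272133314509923216

By the reflection principle (André's argument), the number of monotone paths to (36, 28) with n ≤ m that never go above y = x is C(64, 36) − C(64, 37) = 1118770292985239888 − 846636978475316672 = 272133314509923216.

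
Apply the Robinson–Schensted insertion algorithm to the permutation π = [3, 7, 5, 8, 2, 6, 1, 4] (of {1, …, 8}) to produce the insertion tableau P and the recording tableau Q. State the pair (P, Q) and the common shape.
P = [1, 4, 6] / [2, 5] / [3, 8] / [7];  Q = [1, 2, 4] / [3, 6] / [5, 8] / [7];  common shape = (3, 2, 2, 1)

Row-insert the values π_1, π_2, … into P one at a time, bumping the leftmost entry strictly greater than the inserted value down to the next row. The recording tableau Q records, in position (i, j), the step at which that cell was added to P.
  Insert 3 (step 1): P = [3];  Q = [1]
  Insert 7 (step 2): P = [3, 7];  Q = [1, 2]
  Insert 5 (step 3): P = [3, 5] / [7];  Q = [1, 2] / [3]
  Insert 8 (step 4): P = [3, 5, 8] / [7];  Q = [1, 2, 4] / [3]
  Insert 2 (step 5): P = [2, 5, 8] / [3] / [7];  Q = [1, 2, 4] / [3] / [5]
  Insert 6 (step 6): P = [2, 5, 6] / [3, 8] / [7];  Q = [1, 2, 4] / [3, 6] / [5]
  Insert 1 (step 7): P = [1, 5, 6] / [2, 8] / [3] / [7];  Q = [1, 2, 4] / [3, 6] / [5] / [7]
  Insert 4 (step 8): P = [1, 4, 6] / [2, 5] / [3, 8] / [7];  Q = [1, 2, 4] / [3, 6] / [5, 8] / [7]
Final shape: (3, 2, 2, 1).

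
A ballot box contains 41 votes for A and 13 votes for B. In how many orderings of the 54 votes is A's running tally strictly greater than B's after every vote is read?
Strict-lead orderings = 574609830760

Total orderings of the 54 votes with 41 for A: C(54, 41) = 1108176102180. By the Bertrand ballot formula (Cycle Lemma / reflection principle), the number of orderings in which A is strictly ahead of B throughout is (p − q)/(p + q) · C(p + q, p) = (41 − 13)/(41 + 13) · 1108176102180 = 574609830760.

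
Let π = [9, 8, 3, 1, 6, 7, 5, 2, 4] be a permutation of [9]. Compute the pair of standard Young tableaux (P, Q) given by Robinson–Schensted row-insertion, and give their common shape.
P = [1, 2, 4] / [3, 5, 7] / [6] / [8] / [9];  Q = [1, 5, 6] / [2, 7, 9] / [3] / [4] / [8];  common shape = (3, 3, 1, 1, 1)

Row-insert the values π_1, π_2, … into P one at a time, bumping the leftmost entry strictly greater than the inserted value down to the next row. The recording tableau Q records, in position (i, j), the step at which that cell was added to P.
  Insert 9 (step 1): P = [9];  Q = [1]
  Insert 8 (step 2): P = [8] / [9];  Q = [1] / [2]
  Insert 3 (step 3): P = [3] / [8] / [9];  Q = [1] / [2] / [3]
  Insert 1 (step 4): P = [1] / [3] / [8] / [9];  Q = [1] / [2] / [3] / [4]
  Insert 6 (step 5): P = [1, 6] / [3] / [8] / [9];  Q = [1, 5] / [2] / [3] / [4]
  Insert 7 (step 6): P = [1, 6, 7] / [3] / [8] / [9];  Q = [1, 5, 6] / [2] / [3] / [4]
  Insert 5 (step 7): P = [1, 5, 7] / [3, 6] / [8] / [9];  Q = [1, 5, 6] / [2, 7] / [3] / [4]
  Insert 2 (step 8): P = [1, 2, 7] / [3, 5] / [6] / [8] / [9];  Q = [1, 5, 6] / [2, 7] / [3] / [4] / [8]
  Insert 4 (step 9): P = [1, 2, 4] / [3, 5, 7] / [6] / [8] / [9];  Q = [1, 5, 6] / [2, 7, 9] / [3] / [4] / [8]
Final shape: (3, 3, 1, 1, 1).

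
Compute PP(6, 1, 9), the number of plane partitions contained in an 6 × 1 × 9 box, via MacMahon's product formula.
PP(6, 1, 9) = 5005

Evaluate the triple product over i = 1..6, j = 1..1, k = 1..9. The factors are (2/1) · (3/2) · (4/3) · (5/4) · (6/5) · (7/6) · (8/7) · (9/8) · … (54 factors total). The numerators and denominators telescope so the product is an integer; carrying out the multiplication exactly gives PP(6, 1, 9) = 5005.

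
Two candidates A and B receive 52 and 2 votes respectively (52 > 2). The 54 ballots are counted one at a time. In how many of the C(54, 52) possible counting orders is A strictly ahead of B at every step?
Strict-lead orderings = 1325

Total orderings of the 54 votes with 52 for A: C(54, 52) = 1431. By the Bertrand ballot formula (Cycle Lemma / reflection principle), the number of orderings in which A is strictly ahead of B throughout is (p − q)/(p + q) · C(p + q, p) = (52 − 2)/(52 + 2) · 1431 = 1325.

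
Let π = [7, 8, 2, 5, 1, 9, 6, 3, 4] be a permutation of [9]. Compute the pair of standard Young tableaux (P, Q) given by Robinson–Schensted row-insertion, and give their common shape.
P = [1, 3, 4] / [2, 5, 6] / [7, 8, 9];  Q = [1, 2, 6] / [3, 4, 7] / [5, 8, 9];  common shape = (3, 3, 3)

Row-insert the values π_1, π_2, … into P one at a time, bumping the leftmost entry strictly greater than the inserted value down to the next row. The recording tableau Q records, in position (i, j), the step at which that cell was added to P.
  Insert 7 (step 1): P = [7];  Q = [1]
  Insert 8 (step 2): P = [7, 8];  Q = [1, 2]
  Insert 2 (step 3): P = [2, 8] / [7];  Q = [1, 2] / [3]
  Insert 5 (step 4): P = [2, 5] / [7, 8];  Q = [1, 2] / [3, 4]
  Insert 1 (step 5): P = [1, 5] / [2, 8] / [7];  Q = [1, 2] / [3, 4] / [5]
  Insert 9 (step 6): P = [1, 5, 9] / [2, 8] / [7];  Q = [1, 2, 6] / [3, 4] / [5]
  Insert 6 (step 7): P = [1, 5, 6] / [2, 8, 9] / [7];  Q = [1, 2, 6] / [3, 4, 7] / [5]
  Insert 3 (step 8): P = [1, 3, 6] / [2, 5, 9] / [7, 8];  Q = [1, 2, 6] / [3, 4, 7] / [5, 8]
  Insert 4 (step 9): P = [1, 3, 4] / [2, 5, 6] / [7, 8, 9];  Q = [1, 2, 6] / [3, 4, 7] / [5, 8, 9]
Final shape: (3, 3, 3).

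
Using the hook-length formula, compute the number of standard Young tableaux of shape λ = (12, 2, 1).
# SYT of shape (12, 2, 1) = 715

Hook-length formula: f^λ = n! / Π hook(c), product over all cells c of the Young diagram. For λ = (12, 2, 1), n = 15 boxes. Hook lengths by row (left-to-right, top-to-bottom): [14, 12, 10, 9, 8, 7, 6, 5, 4, 3, 2, 1]; [3, 1]; [1]. Product of hooks = 1828915200. So f^λ = 15! / 1828915200 = 1307674368000 / 1828915200 = 715.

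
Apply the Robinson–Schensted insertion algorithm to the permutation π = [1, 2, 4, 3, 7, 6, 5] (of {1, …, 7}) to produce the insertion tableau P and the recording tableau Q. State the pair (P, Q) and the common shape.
P = [1, 2, 3, 5] / [4, 6] / [7];  Q = [1, 2, 3, 5] / [4, 6] / [7];  common shape = (4, 2, 1)

Row-insert the values π_1, π_2, … into P one at a time, bumping the leftmost entry strictly greater than the inserted value down to the next row. The recording tableau Q records, in position (i, j), the step at which that cell was added to P.
  Insert 1 (step 1): P = [1];  Q = [1]
  Insert 2 (step 2): P = [1, 2];  Q = [1, 2]
  Insert 4 (step 3): P = [1, 2, 4];  Q = [1, 2, 3]
  Insert 3 (step 4): P = [1, 2, 3] / [4];  Q = [1, 2, 3] / [4]
  Insert 7 (step 5): P = [1, 2, 3, 7] / [4];  Q = [1, 2, 3, 5] / [4]
  Insert 6 (step 6): P = [1, 2, 3, 6] / [4, 7];  Q = [1, 2, 3, 5] / [4, 6]
  Insert 5 (step 7): P = [1, 2, 3, 5] / [4, 6] / [7];  Q = [1, 2, 3, 5] / [4, 6] / [7]
Final shape: (4, 2, 1).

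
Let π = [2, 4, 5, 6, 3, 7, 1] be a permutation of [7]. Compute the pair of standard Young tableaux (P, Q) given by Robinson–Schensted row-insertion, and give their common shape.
P = [1, 3, 5, 6, 7] / [2] / [4];  Q = [1, 2, 3, 4, 6] / [5] / [7];  common shape = (5, 1, 1)

Row-insert the values π_1, π_2, … into P one at a time, bumping the leftmost entry strictly greater than the inserted value down to the next row. The recording tableau Q records, in position (i, j), the step at which that cell was added to P.
  Insert 2 (step 1): P = [2];  Q = [1]
  Insert 4 (step 2): P = [2, 4];  Q = [1, 2]
  Insert 5 (step 3): P = [2, 4, 5];  Q = [1, 2, 3]
  Insert 6 (step 4): P = [2, 4, 5, 6];  Q = [1, 2, 3, 4]
  Insert 3 (step 5): P = [2, 3, 5, 6] / [4];  Q = [1, 2, 3, 4] / [5]
  Insert 7 (step 6): P = [2, 3, 5, 6, 7] / [4];  Q = [1, 2, 3, 4, 6] / [5]
  Insert 1 (step 7): P = [1, 3, 5, 6, 7] / [2] / [4];  Q = [1, 2, 3, 4, 6] / [5] / [7]
Final shape: (5, 1, 1).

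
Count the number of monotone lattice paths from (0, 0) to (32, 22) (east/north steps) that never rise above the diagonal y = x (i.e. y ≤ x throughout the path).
Number of paths = 260170725132045

By the reflection principle (André's argument), the number of monotone paths to (32, 22) with n ≤ m that never go above y = x is C(54, 32) − C(54, 33) = 780512175396135 − 520341450264090 = 260170725132045.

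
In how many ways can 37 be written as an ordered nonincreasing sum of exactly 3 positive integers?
p(37, 3 parts) = 114

Partitions of n into exactly k parts are in bijection with partitions of n − k into at most k parts (subtract 1 from each part). So p(37, exactly 3) = p(34, parts ≤ 3). Computing via the recurrence p(m, j) = p(m, j−1) + p(m−j, j) gives 114.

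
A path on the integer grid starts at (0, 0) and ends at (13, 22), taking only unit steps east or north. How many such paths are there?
Number of paths = 1476337800

A monotone lattice path from (0, 0) to (13, 22) consists of 13 east steps and 22 north steps in some order, so it is determined by which 13 of the 35 steps are east. The count is C(35, 13) = 1476337800.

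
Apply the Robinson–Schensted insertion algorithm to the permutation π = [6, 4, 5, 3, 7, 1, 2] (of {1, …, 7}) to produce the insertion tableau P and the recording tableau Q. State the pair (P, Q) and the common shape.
P = [1, 2, 7] / [3, 5] / [4] / [6];  Q = [1, 3, 5] / [2, 7] / [4] / [6];  common shape = (3, 2, 1, 1)

Row-insert the values π_1, π_2, … into P one at a time, bumping the leftmost entry strictly greater than the inserted value down to the next row. The recording tableau Q records, in position (i, j), the step at which that cell was added to P.
  Insert 6 (step 1): P = [6];  Q = [1]
  Insert 4 (step 2): P = [4] / [6];  Q = [1] / [2]
  Insert 5 (step 3): P = [4, 5] / [6];  Q = [1, 3] / [2]
  Insert 3 (step 4): P = [3, 5] / [4] / [6];  Q = [1, 3] / [2] / [4]
  Insert 7 (step 5): P = [3, 5, 7] / [4] / [6];  Q = [1, 3, 5] / [2] / [4]
  Insert 1 (step 6): P = [1, 5, 7] / [3] / [4] / [6];  Q = [1, 3, 5] / [2] / [4] / [6]
  Insert 2 (step 7): P = [1, 2, 7] / [3, 5] / [4] / [6];  Q = [1, 3, 5] / [2, 7] / [4] / [6]
Final shape: (3, 2, 1, 1).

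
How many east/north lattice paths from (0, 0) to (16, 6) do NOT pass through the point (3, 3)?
Number of paths = 63413

Total paths from (0, 0) to (16, 6): C(22, 16) = 74613. Paths through (3, 3): (paths (0, 0) → (3, 3)) × (paths (3, 3) → (16, 6)) = C(6, 3) · C(16, 13) = 20 · 560 = 11200. Avoidance count = 74613 − 11200 = 63413.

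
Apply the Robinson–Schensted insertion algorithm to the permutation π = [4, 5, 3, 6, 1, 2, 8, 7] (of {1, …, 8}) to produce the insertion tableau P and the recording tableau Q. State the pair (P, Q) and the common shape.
P = [1, 2, 6, 7] / [3, 5, 8] / [4];  Q = [1, 2, 4, 7] / [3, 6, 8] / [5];  common shape = (4, 3, 1)

Row-insert the values π_1, π_2, … into P one at a time, bumping the leftmost entry strictly greater than the inserted value down to the next row. The recording tableau Q records, in position (i, j), the step at which that cell was added to P.
  Insert 4 (step 1): P = [4];  Q = [1]
  Insert 5 (step 2): P = [4, 5];  Q = [1, 2]
  Insert 3 (step 3): P = [3, 5] / [4];  Q = [1, 2] / [3]
  Insert 6 (step 4): P = [3, 5, 6] / [4];  Q = [1, 2, 4] / [3]
  Insert 1 (step 5): P = [1, 5, 6] / [3] / [4];  Q = [1, 2, 4] / [3] / [5]
  Insert 2 (step 6): P = [1, 2, 6] / [3, 5] / [4];  Q = [1, 2, 4] / [3, 6] / [5]
  Insert 8 (step 7): P = [1, 2, 6, 8] / [3, 5] / [4];  Q = [1, 2, 4, 7] / [3, 6] / [5]
  Insert 7 (step 8): P = [1, 2, 6, 7] / [3, 5, 8] / [4];  Q = [1, 2, 4, 7] / [3, 6, 8] / [5]
Final shape: (4, 3, 1).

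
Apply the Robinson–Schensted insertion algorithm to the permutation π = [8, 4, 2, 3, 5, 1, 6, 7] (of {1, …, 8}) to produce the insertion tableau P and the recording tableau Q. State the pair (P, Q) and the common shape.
P = [1, 3, 5, 6, 7] / [2] / [4] / [8];  Q = [1, 4, 5, 7, 8] / [2] / [3] / [6];  common shape = (5, 1, 1, 1)

Row-insert the values π_1, π_2, … into P one at a time, bumping the leftmost entry strictly greater than the inserted value down to the next row. The recording tableau Q records, in position (i, j), the step at which that cell was added to P.
  Insert 8 (step 1): P = [8];  Q = [1]
  Insert 4 (step 2): P = [4] / [8];  Q = [1] / [2]
  Insert 2 (step 3): P = [2] / [4] / [8];  Q = [1] / [2] / [3]
  Insert 3 (step 4): P = [2, 3] / [4] / [8];  Q = [1, 4] / [2] / [3]
  Insert 5 (step 5): P = [2, 3, 5] / [4] / [8];  Q = [1, 4, 5] / [2] / [3]
  Insert 1 (step 6): P = [1, 3, 5] / [2] / [4] / [8];  Q = [1, 4, 5] / [2] / [3] / [6]
  Insert 6 (step 7): P = [1, 3, 5, 6] / [2] / [4] / [8];  Q = [1, 4, 5, 7] / [2] / [3] / [6]
  Insert 7 (step 8): P = [1, 3, 5, 6, 7] / [2] / [4] / [8];  Q = [1, 4, 5, 7, 8] / [2] / [3] / [6]
Final shape: (5, 1, 1, 1).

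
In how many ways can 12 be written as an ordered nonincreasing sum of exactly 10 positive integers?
p(12, 10 parts) = 2

Partitions of n into exactly k parts ↔ partitions of n − k into at most k parts (subtract 1 from each part). For n = 12, k = 10, the partitions are: 3+1+1+1+1+1+1+1+1+1, 2+2+1+1+1+1+1+1+1+1. Count = 2.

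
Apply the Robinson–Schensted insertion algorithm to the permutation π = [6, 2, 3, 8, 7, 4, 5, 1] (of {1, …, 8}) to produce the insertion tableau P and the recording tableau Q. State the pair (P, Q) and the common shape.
P = [1, 3, 4, 5] / [2, 7] / [6] / [8];  Q = [1, 3, 4, 7] / [2, 5] / [6] / [8];  common shape = (4, 2, 1, 1)

Row-insert the values π_1, π_2, … into P one at a time, bumping the leftmost entry strictly greater than the inserted value down to the next row. The recording tableau Q records, in position (i, j), the step at which that cell was added to P.
  Insert 6 (step 1): P = [6];  Q = [1]
  Insert 2 (step 2): P = [2] / [6];  Q = [1] / [2]
  Insert 3 (step 3): P = [2, 3] / [6];  Q = [1, 3] / [2]
  Insert 8 (step 4): P = [2, 3, 8] / [6];  Q = [1, 3, 4] / [2]
  Insert 7 (step 5): P = [2, 3, 7] / [6, 8];  Q = [1, 3, 4] / [2, 5]
  Insert 4 (step 6): P = [2, 3, 4] / [6, 7] / [8];  Q = [1, 3, 4] / [2, 5] / [6]
  Insert 5 (step 7): P = [2, 3, 4, 5] / [6, 7] / [8];  Q = [1, 3, 4, 7] / [2, 5] / [6]
  Insert 1 (step 8): P = [1, 3, 4, 5] / [2, 7] / [6] / [8];  Q = [1, 3, 4, 7] / [2, 5] / [6] / [8]
Final shape: (4, 2, 1, 1).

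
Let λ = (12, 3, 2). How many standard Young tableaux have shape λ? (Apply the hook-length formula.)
# SYT of shape (12, 3, 2) = 20400

Hook-length formula: f^λ = n! / Π hook(c), product over all cells c of the Young diagram. For λ = (12, 3, 2), n = 17 boxes. Hook lengths by row (left-to-right, top-to-bottom): [14, 13, 11, 9, 8, 7, 6, 5, 4, 3, 2, 1]; [4, 3, 1]; [2, 1]. Product of hooks = 17435658240. So f^λ = 17! / 17435658240 = 355687428096000 / 17435658240 = 20400.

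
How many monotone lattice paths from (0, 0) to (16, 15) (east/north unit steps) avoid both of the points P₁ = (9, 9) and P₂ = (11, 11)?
Number of paths = 164980563

Inclusion–exclusion. Total paths: C(31, 16) = 300540195. Through P₁: C(18, 9)·C(13, 7) = 83431920. Through P₂: C(22, 11)·C(9, 5) = 88884432. Since P₁ is strictly southwest of P₂, a monotone path through both must visit P₁ then P₂; paths through both = C(18, 9)·C(4, 2)·C(9, 5) = 36756720. Avoid both = 300540195 − 83431920 − 88884432 + 36756720 = 164980563.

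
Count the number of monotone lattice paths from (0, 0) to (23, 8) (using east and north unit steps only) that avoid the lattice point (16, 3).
Number of paths = 7121277

Total paths from (0, 0) to (23, 8): C(31, 23) = 7888725. Paths through (16, 3): (paths (0, 0) → (16, 3)) × (paths (16, 3) → (23, 8)) = C(19, 16) · C(12, 7) = 969 · 792 = 767448. Avoidance count = 7888725 − 767448 = 7121277.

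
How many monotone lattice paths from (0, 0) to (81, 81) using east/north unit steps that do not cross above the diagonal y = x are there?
C_81 = 4462290049988320482463241297506133183499654740

These NE paths below the diagonal are counted by the Catalan number C_n = (1/(n + 1)) · C(2n, n). For n = 81: C_81 = (1/82) · C(162, 81) = 365907784099042279561985786395502921046971688680/82 = 4462290049988320482463241297506133183499654740.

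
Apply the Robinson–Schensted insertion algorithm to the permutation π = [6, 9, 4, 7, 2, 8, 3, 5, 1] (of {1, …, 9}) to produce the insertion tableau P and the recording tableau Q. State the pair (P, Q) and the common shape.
P = [1, 3, 5] / [2, 7, 8] / [4, 9] / [6];  Q = [1, 2, 6] / [3, 4, 8] / [5, 7] / [9];  common shape = (3, 3, 2, 1)

Row-insert the values π_1, π_2, … into P one at a time, bumping the leftmost entry strictly greater than the inserted value down to the next row. The recording tableau Q records, in position (i, j), the step at which that cell was added to P.
  Insert 6 (step 1): P = [6];  Q = [1]
  Insert 9 (step 2): P = [6, 9];  Q = [1, 2]
  Insert 4 (step 3): P = [4, 9] / [6];  Q = [1, 2] / [3]
  Insert 7 (step 4): P = [4, 7] / [6, 9];  Q = [1, 2] / [3, 4]
  Insert 2 (step 5): P = [2, 7] / [4, 9] / [6];  Q = [1, 2] / [3, 4] / [5]
  Insert 8 (step 6): P = [2, 7, 8] / [4, 9] / [6];  Q = [1, 2, 6] / [3, 4] / [5]
  Insert 3 (step 7): P = [2, 3, 8] / [4, 7] / [6, 9];  Q = [1, 2, 6] / [3, 4] / [5, 7]
  Insert 5 (step 8): P = [2, 3, 5] / [4, 7, 8] / [6, 9];  Q = [1, 2, 6] / [3, 4, 8] / [5, 7]
  Insert 1 (step 9): P = [1, 3, 5] / [2, 7, 8] / [4, 9] / [6];  Q = [1, 2, 6] / [3, 4, 8] / [5, 7] / [9]
Final shape: (3, 3, 2, 1).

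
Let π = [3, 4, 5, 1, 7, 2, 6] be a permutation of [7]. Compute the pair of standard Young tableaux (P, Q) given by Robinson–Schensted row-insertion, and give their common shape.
P = [1, 2, 5, 6] / [3, 4, 7];  Q = [1, 2, 3, 5] / [4, 6, 7];  common shape = (4, 3)

Row-insert the values π_1, π_2, … into P one at a time, bumping the leftmost entry strictly greater than the inserted value down to the next row. The recording tableau Q records, in position (i, j), the step at which that cell was added to P.
  Insert 3 (step 1): P = [3];  Q = [1]
  Insert 4 (step 2): P = [3, 4];  Q = [1, 2]
  Insert 5 (step 3): P = [3, 4, 5];  Q = [1, 2, 3]
  Insert 1 (step 4): P = [1, 4, 5] / [3];  Q = [1, 2, 3] / [4]
  Insert 7 (step 5): P = [1, 4, 5, 7] / [3];  Q = [1, 2, 3, 5] / [4]
  Insert 2 (step 6): P = [1, 2, 5, 7] / [3, 4];  Q = [1, 2, 3, 5] / [4, 6]
  Insert 6 (step 7): P = [1, 2, 5, 6] / [3, 4, 7];  Q = [1, 2, 3, 5] / [4, 6, 7]
Final shape: (4, 3).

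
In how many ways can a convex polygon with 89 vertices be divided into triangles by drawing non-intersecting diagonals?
C_87 = 16435314834665426797069144960762886143367590394940

These polygon triangulations are counted by the Catalan number C_n = (1/(n + 1)) · C(2n, n). For n = 87: C_87 = (1/88) · C(174, 87) = 1446307705450557558142084756547133980616347954754720/88 = 16435314834665426797069144960762886143367590394940.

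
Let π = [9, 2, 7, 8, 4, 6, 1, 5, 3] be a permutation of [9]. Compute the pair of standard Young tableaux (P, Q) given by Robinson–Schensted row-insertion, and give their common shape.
P = [1, 3, 5] / [2, 4] / [6, 8] / [7] / [9];  Q = [1, 3, 4] / [2, 6] / [5, 8] / [7] / [9];  common shape = (3, 2, 2, 1, 1)

Row-insert the values π_1, π_2, … into P one at a time, bumping the leftmost entry strictly greater than the inserted value down to the next row. The recording tableau Q records, in position (i, j), the step at which that cell was added to P.
  Insert 9 (step 1): P = [9];  Q = [1]
  Insert 2 (step 2): P = [2] / [9];  Q = [1] / [2]
  Insert 7 (step 3): P = [2, 7] / [9];  Q = [1, 3] / [2]
  Insert 8 (step 4): P = [2, 7, 8] / [9];  Q = [1, 3, 4] / [2]
  Insert 4 (step 5): P = [2, 4, 8] / [7] / [9];  Q = [1, 3, 4] / [2] / [5]
  Insert 6 (step 6): P = [2, 4, 6] / [7, 8] / [9];  Q = [1, 3, 4] / [2, 6] / [5]
  Insert 1 (step 7): P = [1, 4, 6] / [2, 8] / [7] / [9];  Q = [1, 3, 4] / [2, 6] / [5] / [7]
  Insert 5 (step 8): P = [1, 4, 5] / [2, 6] / [7, 8] / [9];  Q = [1, 3, 4] / [2, 6] / [5, 8] / [7]
  Insert 3 (step 9): P = [1, 3, 5] / [2, 4] / [6, 8] / [7] / [9];  Q = [1, 3, 4] / [2, 6] / [5, 8] / [7] / [9]
Final shape: (3, 2, 2, 1, 1).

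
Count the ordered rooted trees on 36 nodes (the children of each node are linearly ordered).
C_35 = 3116285494907301262

These ordered rooted trees are counted by the Catalan number C_n = (1/(n + 1)) · C(2n, n). For n = 35: C_35 = (1/36) · C(70, 35) = 112186277816662845432/36 = 3116285494907301262.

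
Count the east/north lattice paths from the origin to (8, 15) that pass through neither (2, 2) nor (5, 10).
Number of paths = 214794

Inclusion–exclusion. Total paths: C(23, 8) = 490314. Through P₁: C(4, 2)·C(19, 6) = 162792. Through P₂: C(15, 5)·C(8, 3) = 168168. Since P₁ is strictly southwest of P₂, a monotone path through both must visit P₁ then P₂; paths through both = C(4, 2)·C(11, 3)·C(8, 3) = 55440. Avoid both = 490314 − 162792 − 168168 + 55440 = 214794.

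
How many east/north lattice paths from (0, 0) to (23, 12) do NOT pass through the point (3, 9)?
Number of paths = 834062180

Total paths from (0, 0) to (23, 12): C(35, 23) = 834451800. Paths through (3, 9): (paths (0, 0) → (3, 9)) × (paths (3, 9) → (23, 12)) = C(12, 3) · C(23, 20) = 220 · 1771 = 389620. Avoidance count = 834451800 − 389620 = 834062180.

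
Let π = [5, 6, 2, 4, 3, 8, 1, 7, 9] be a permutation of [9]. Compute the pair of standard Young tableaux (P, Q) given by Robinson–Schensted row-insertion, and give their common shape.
P = [1, 3, 7, 9] / [2, 6, 8] / [4] / [5];  Q = [1, 2, 6, 9] / [3, 4, 8] / [5] / [7];  common shape = (4, 3, 1, 1)

Row-insert the values π_1, π_2, … into P one at a time, bumping the leftmost entry strictly greater than the inserted value down to the next row. The recording tableau Q records, in position (i, j), the step at which that cell was added to P.
  Insert 5 (step 1): P = [5];  Q = [1]
  Insert 6 (step 2): P = [5, 6];  Q = [1, 2]
  Insert 2 (step 3): P = [2, 6] / [5];  Q = [1, 2] / [3]
  Insert 4 (step 4): P = [2, 4] / [5, 6];  Q = [1, 2] / [3, 4]
  Insert 3 (step 5): P = [2, 3] / [4, 6] / [5];  Q = [1, 2] / [3, 4] / [5]
  Insert 8 (step 6): P = [2, 3, 8] / [4, 6] / [5];  Q = [1, 2, 6] / [3, 4] / [5]
  Insert 1 (step 7): P = [1, 3, 8] / [2, 6] / [4] / [5];  Q = [1, 2, 6] / [3, 4] / [5] / [7]
  Insert 7 (step 8): P = [1, 3, 7] / [2, 6, 8] / [4] / [5];  Q = [1, 2, 6] / [3, 4, 8] / [5] / [7]
  Insert 9 (step 9): P = [1, 3, 7, 9] / [2, 6, 8] / [4] / [5];  Q = [1, 2, 6, 9] / [3, 4, 8] / [5] / [7]
Final shape: (4, 3, 1, 1).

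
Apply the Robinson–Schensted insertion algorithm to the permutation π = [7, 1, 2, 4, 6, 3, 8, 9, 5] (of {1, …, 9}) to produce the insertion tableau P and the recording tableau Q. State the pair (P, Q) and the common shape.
P = [1, 2, 3, 5, 8, 9] / [4, 6] / [7];  Q = [1, 3, 4, 5, 7, 8] / [2, 9] / [6];  common shape = (6, 2, 1)

Row-insert the values π_1, π_2, … into P one at a time, bumping the leftmost entry strictly greater than the inserted value down to the next row. The recording tableau Q records, in position (i, j), the step at which that cell was added to P.
  Insert 7 (step 1): P = [7];  Q = [1]
  Insert 1 (step 2): P = [1] / [7];  Q = [1] / [2]
  Insert 2 (step 3): P = [1, 2] / [7];  Q = [1, 3] / [2]
  Insert 4 (step 4): P = [1, 2, 4] / [7];  Q = [1, 3, 4] / [2]
  Insert 6 (step 5): P = [1, 2, 4, 6] / [7];  Q = [1, 3, 4, 5] / [2]
  Insert 3 (step 6): P = [1, 2, 3, 6] / [4] / [7];  Q = [1, 3, 4, 5] / [2] / [6]
  Insert 8 (step 7): P = [1, 2, 3, 6, 8] / [4] / [7];  Q = [1, 3, 4, 5, 7] / [2] / [6]
  Insert 9 (step 8): P = [1, 2, 3, 6, 8, 9] / [4] / [7];  Q = [1, 3, 4, 5, 7, 8] / [2] / [6]
  Insert 5 (step 9): P = [1, 2, 3, 5, 8, 9] / [4, 6] / [7];  Q = [1, 3, 4, 5, 7, 8] / [2, 9] / [6]
Final shape: (6, 2, 1).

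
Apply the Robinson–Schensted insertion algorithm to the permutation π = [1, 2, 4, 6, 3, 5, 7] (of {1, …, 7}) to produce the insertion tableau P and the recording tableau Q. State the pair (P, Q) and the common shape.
P = [1, 2, 3, 5, 7] / [4, 6];  Q = [1, 2, 3, 4, 7] / [5, 6];  common shape = (5, 2)

Row-insert the values π_1, π_2, … into P one at a time, bumping the leftmost entry strictly greater than the inserted value down to the next row. The recording tableau Q records, in position (i, j), the step at which that cell was added to P.
  Insert 1 (step 1): P = [1];  Q = [1]
  Insert 2 (step 2): P = [1, 2];  Q = [1, 2]
  Insert 4 (step 3): P = [1, 2, 4];  Q = [1, 2, 3]
  Insert 6 (step 4): P = [1, 2, 4, 6];  Q = [1, 2, 3, 4]
  Insert 3 (step 5): P = [1, 2, 3, 6] / [4];  Q = [1, 2, 3, 4] / [5]
  Insert 5 (step 6): P = [1, 2, 3, 5] / [4, 6];  Q = [1, 2, 3, 4] / [5, 6]
  Insert 7 (step 7): P = [1, 2, 3, 5, 7] / [4, 6];  Q = [1, 2, 3, 4, 7] / [5, 6]
Final shape: (5, 2).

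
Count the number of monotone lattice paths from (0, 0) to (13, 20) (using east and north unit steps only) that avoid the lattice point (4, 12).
Number of paths = 528922240

Total paths from (0, 0) to (13, 20): C(33, 13) = 573166440. Paths through (4, 12): (paths (0, 0) → (4, 12)) × (paths (4, 12) → (13, 20)) = C(16, 4) · C(17, 9) = 1820 · 24310 = 44244200. Avoidance count = 573166440 − 44244200 = 528922240.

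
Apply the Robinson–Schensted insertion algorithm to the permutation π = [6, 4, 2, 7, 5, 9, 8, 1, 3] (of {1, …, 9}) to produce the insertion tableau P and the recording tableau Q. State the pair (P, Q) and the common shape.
P = [1, 3, 8] / [2, 5, 9] / [4, 7] / [6];  Q = [1, 4, 6] / [2, 5, 7] / [3, 9] / [8];  common shape = (3, 3, 2, 1)

Row-insert the values π_1, π_2, … into P one at a time, bumping the leftmost entry strictly greater than the inserted value down to the next row. The recording tableau Q records, in position (i, j), the step at which that cell was added to P.
  Insert 6 (step 1): P = [6];  Q = [1]
  Insert 4 (step 2): P = [4] / [6];  Q = [1] / [2]
  Insert 2 (step 3): P = [2] / [4] / [6];  Q = [1] / [2] / [3]
  Insert 7 (step 4): P = [2, 7] / [4] / [6];  Q = [1, 4] / [2] / [3]
  Insert 5 (step 5): P = [2, 5] / [4, 7] / [6];  Q = [1, 4] / [2, 5] / [3]
  Insert 9 (step 6): P = [2, 5, 9] / [4, 7] / [6];  Q = [1, 4, 6] / [2, 5] / [3]
  Insert 8 (step 7): P = [2, 5, 8] / [4, 7, 9] / [6];  Q = [1, 4, 6] / [2, 5, 7] / [3]
  Insert 1 (step 8): P = [1, 5, 8] / [2, 7, 9] / [4] / [6];  Q = [1, 4, 6] / [2, 5, 7] / [3] / [8]
  Insert 3 (step 9): P = [1, 3, 8] / [2, 5, 9] / [4, 7] / [6];  Q = [1, 4, 6] / [2, 5, 7] / [3, 9] / [8]
Final shape: (3, 3, 2, 1).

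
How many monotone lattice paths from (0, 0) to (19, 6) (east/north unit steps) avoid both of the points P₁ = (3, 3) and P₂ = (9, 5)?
Number of paths = 141858

Inclusion–exclusion. Total paths: C(25, 19) = 177100. Through P₁: C(6, 3)·C(19, 16) = 19380. Through P₂: C(14, 9)·C(11, 10) = 22022. Since P₁ is strictly southwest of P₂, a monotone path through both must visit P₁ then P₂; paths through both = C(6, 3)·C(8, 6)·C(11, 10) = 6160. Avoid both = 177100 − 19380 − 22022 + 6160 = 141858.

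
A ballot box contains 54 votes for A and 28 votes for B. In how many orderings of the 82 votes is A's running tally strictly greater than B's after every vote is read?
Strict-lead orderings = 2141545201251718788240

Total orderings of the 82 votes with 54 for A: C(82, 54) = 6754104096255420793680. By the Bertrand ballot formula (Cycle Lemma / reflection principle), the number of orderings in which A is strictly ahead of B throughout is (p − q)/(p + q) · C(p + q, p) = (54 − 28)/(54 + 28) · 6754104096255420793680 = 2141545201251718788240.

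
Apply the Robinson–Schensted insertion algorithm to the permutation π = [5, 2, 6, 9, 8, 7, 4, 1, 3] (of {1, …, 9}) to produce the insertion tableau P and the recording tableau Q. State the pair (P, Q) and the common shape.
P = [1, 3, 7] / [2, 4] / [5, 6] / [8] / [9];  Q = [1, 3, 4] / [2, 5] / [6, 9] / [7] / [8];  common shape = (3, 2, 2, 1, 1)

Row-insert the values π_1, π_2, … into P one at a time, bumping the leftmost entry strictly greater than the inserted value down to the next row. The recording tableau Q records, in position (i, j), the step at which that cell was added to P.
  Insert 5 (step 1): P = [5];  Q = [1]
  Insert 2 (step 2): P = [2] / [5];  Q = [1] / [2]
  Insert 6 (step 3): P = [2, 6] / [5];  Q = [1, 3] / [2]
  Insert 9 (step 4): P = [2, 6, 9] / [5];  Q = [1, 3, 4] / [2]
  Insert 8 (step 5): P = [2, 6, 8] / [5, 9];  Q = [1, 3, 4] / [2, 5]
  Insert 7 (step 6): P = [2, 6, 7] / [5, 8] / [9];  Q = [1, 3, 4] / [2, 5] / [6]
  Insert 4 (step 7): P = [2, 4, 7] / [5, 6] / [8] / [9];  Q = [1, 3, 4] / [2, 5] / [6] / [7]
  Insert 1 (step 8): P = [1, 4, 7] / [2, 6] / [5] / [8] / [9];  Q = [1, 3, 4] / [2, 5] / [6] / [7] / [8]
  Insert 3 (step 9): P = [1, 3, 7] / [2, 4] / [5, 6] / [8] / [9];  Q = [1, 3, 4] / [2, 5] / [6, 9] / [7] / [8]
Final shape: (3, 2, 2, 1, 1).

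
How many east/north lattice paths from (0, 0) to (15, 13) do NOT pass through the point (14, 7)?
Number of paths = 36628200

Total paths from (0, 0) to (15, 13): C(28, 15) = 37442160. Paths through (14, 7): (paths (0, 0) → (14, 7)) × (paths (14, 7) → (15, 13)) = C(21, 14) · C(7, 1) = 116280 · 7 = 813960. Avoidance count = 37442160 − 813960 = 36628200.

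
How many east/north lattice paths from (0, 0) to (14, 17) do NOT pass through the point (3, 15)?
Number of paths = 265118877

Total paths from (0, 0) to (14, 17): C(31, 14) = 265182525. Paths through (3, 15): (paths (0, 0) → (3, 15)) × (paths (3, 15) → (14, 17)) = C(18, 3) · C(13, 11) = 816 · 78 = 63648. Avoidance count = 265182525 − 63648 = 265118877.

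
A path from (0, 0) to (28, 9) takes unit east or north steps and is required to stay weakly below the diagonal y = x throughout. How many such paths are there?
Number of paths = 85795600

By the reflection principle (André's argument), the number of monotone paths to (28, 9) with n ≤ m that never go above y = x is C(37, 28) − C(37, 29) = 124403620 − 38608020 = 85795600.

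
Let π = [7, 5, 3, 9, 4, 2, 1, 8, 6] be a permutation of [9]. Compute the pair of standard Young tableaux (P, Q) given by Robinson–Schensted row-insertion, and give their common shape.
P = [1, 4, 6] / [2, 8] / [3, 9] / [5] / [7];  Q = [1, 4, 8] / [2, 5] / [3, 9] / [6] / [7];  common shape = (3, 2, 2, 1, 1)

Row-insert the values π_1, π_2, … into P one at a time, bumping the leftmost entry strictly greater than the inserted value down to the next row. The recording tableau Q records, in position (i, j), the step at which that cell was added to P.
  Insert 7 (step 1): P = [7];  Q = [1]
  Insert 5 (step 2): P = [5] / [7];  Q = [1] / [2]
  Insert 3 (step 3): P = [3] / [5] / [7];  Q = [1] / [2] / [3]
  Insert 9 (step 4): P = [3, 9] / [5] / [7];  Q = [1, 4] / [2] / [3]
  Insert 4 (step 5): P = [3, 4] / [5, 9] / [7];  Q = [1, 4] / [2, 5] / [3]
  Insert 2 (step 6): P = [2, 4] / [3, 9] / [5] / [7];  Q = [1, 4] / [2, 5] / [3] / [6]
  Insert 1 (step 7): P = [1, 4] / [2, 9] / [3] / [5] / [7];  Q = [1, 4] / [2, 5] / [3] / [6] / [7]
  Insert 8 (step 8): P = [1, 4, 8] / [2, 9] / [3] / [5] / [7];  Q = [1, 4, 8] / [2, 5] / [3] / [6] / [7]
  Insert 6 (step 9): P = [1, 4, 6] / [2, 8] / [3, 9] / [5] / [7];  Q = [1, 4, 8] / [2, 5] / [3, 9] / [6] / [7]
Final shape: (3, 2, 2, 1, 1).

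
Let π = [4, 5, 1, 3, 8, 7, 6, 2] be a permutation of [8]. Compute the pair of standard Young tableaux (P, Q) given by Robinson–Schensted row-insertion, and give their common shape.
P = [1, 2, 6] / [3, 5, 7] / [4] / [8];  Q = [1, 2, 5] / [3, 4, 6] / [7] / [8];  common shape = (3, 3, 1, 1)

Row-insert the values π_1, π_2, … into P one at a time, bumping the leftmost entry strictly greater than the inserted value down to the next row. The recording tableau Q records, in position (i, j), the step at which that cell was added to P.
  Insert 4 (step 1): P = [4];  Q = [1]
  Insert 5 (step 2): P = [4, 5];  Q = [1, 2]
  Insert 1 (step 3): P = [1, 5] / [4];  Q = [1, 2] / [3]
  Insert 3 (step 4): P = [1, 3] / [4, 5];  Q = [1, 2] / [3, 4]
  Insert 8 (step 5): P = [1, 3, 8] / [4, 5];  Q = [1, 2, 5] / [3, 4]
  Insert 7 (step 6): P = [1, 3, 7] / [4, 5, 8];  Q = [1, 2, 5] / [3, 4, 6]
  Insert 6 (step 7): P = [1, 3, 6] / [4, 5, 7] / [8];  Q = [1, 2, 5] / [3, 4, 6] / [7]
  Insert 2 (step 8): P = [1, 2, 6] / [3, 5, 7] / [4] / [8];  Q = [1, 2, 5] / [3, 4, 6] / [7] / [8]
Final shape: (3, 3, 1, 1).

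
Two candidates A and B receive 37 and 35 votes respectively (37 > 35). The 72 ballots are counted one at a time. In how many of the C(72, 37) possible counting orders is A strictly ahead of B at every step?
Strict-lead orderings = 11959798385860453492

Total orderings of the 72 votes with 37 for A: C(72, 37) = 430552741890976325712. By the Bertrand ballot formula (Cycle Lemma / reflection principle), the number of orderings in which A is strictly ahead of B throughout is (p − q)/(p + q) · C(p + q, p) = (37 − 35)/(37 + 35) · 430552741890976325712 = 11959798385860453492.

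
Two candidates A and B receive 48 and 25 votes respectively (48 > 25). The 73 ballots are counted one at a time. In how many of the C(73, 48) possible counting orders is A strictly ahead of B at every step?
Strict-lead orderings = 7314240729121905852

Total orderings of the 73 votes with 48 for A: C(73, 48) = 23214764053299962052. By the Bertrand ballot formula (Cycle Lemma / reflection principle), the number of orderings in which A is strictly ahead of B throughout is (p − q)/(p + q) · C(p + q, p) = (48 − 25)/(48 + 25) · 23214764053299962052 = 7314240729121905852.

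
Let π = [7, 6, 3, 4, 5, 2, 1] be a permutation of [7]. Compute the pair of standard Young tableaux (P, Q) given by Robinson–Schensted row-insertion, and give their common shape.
P = [1, 4, 5] / [2] / [3] / [6] / [7];  Q = [1, 4, 5] / [2] / [3] / [6] / [7];  common shape = (3, 1, 1, 1, 1)

Row-insert the values π_1, π_2, … into P one at a time, bumping the leftmost entry strictly greater than the inserted value down to the next row. The recording tableau Q records, in position (i, j), the step at which that cell was added to P.
  Insert 7 (step 1): P = [7];  Q = [1]
  Insert 6 (step 2): P = [6] / [7];  Q = [1] / [2]
  Insert 3 (step 3): P = [3] / [6] / [7];  Q = [1] / [2] / [3]
  Insert 4 (step 4): P = [3, 4] / [6] / [7];  Q = [1, 4] / [2] / [3]
  Insert 5 (step 5): P = [3, 4, 5] / [6] / [7];  Q = [1, 4, 5] / [2] / [3]
  Insert 2 (step 6): P = [2, 4, 5] / [3] / [6] / [7];  Q = [1, 4, 5] / [2] / [3] / [6]
  Insert 1 (step 7): P = [1, 4, 5] / [2] / [3] / [6] / [7];  Q = [1, 4, 5] / [2] / [3] / [6] / [7]
Final shape: (3, 1, 1, 1, 1).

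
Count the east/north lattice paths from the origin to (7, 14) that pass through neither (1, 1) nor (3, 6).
Number of paths = 41226

Inclusion–exclusion. Total paths: C(21, 7) = 116280. Through P₁: C(2, 1)·C(19, 6) = 54264. Through P₂: C(9, 3)·C(12, 4) = 41580. Since P₁ is strictly southwest of P₂, a monotone path through both must visit P₁ then P₂; paths through both = C(2, 1)·C(7, 2)·C(12, 4) = 20790. Avoid both = 116280 − 54264 − 41580 + 20790 = 41226.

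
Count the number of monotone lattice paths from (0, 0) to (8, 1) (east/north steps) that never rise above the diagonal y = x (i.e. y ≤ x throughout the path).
Number of paths = 8

By the reflection principle (André's argument), the number of monotone paths to (8, 1) with n ≤ m that never go above y = x is C(9, 8) − C(9, 9) = 9 − 1 = 8.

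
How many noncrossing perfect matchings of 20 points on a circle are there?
C_10 = 16796

These noncrossing handshakes are counted by the Catalan number C_n = (1/(n + 1)) · C(2n, n). For n = 10: C_10 = (1/11) · C(20, 10) = 184756/11 = 16796.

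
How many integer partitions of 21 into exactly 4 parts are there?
p(21, 4 parts) = 72

Partitions of n into exactly k parts are in bijection with partitions of n − k into at most k parts (subtract 1 from each part). So p(21, exactly 4) = p(17, parts ≤ 4). Computing via the recurrence p(m, j) = p(m, j−1) + p(m−j, j) gives 72.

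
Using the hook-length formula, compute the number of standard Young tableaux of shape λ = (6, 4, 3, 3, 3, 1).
# SYT of shape (6, 4, 3, 3, 3, 1) = 92587950

Hook-length formula: f^λ = n! / Π hook(c), product over all cells c of the Young diagram. For λ = (6, 4, 3, 3, 3, 1), n = 20 boxes. Hook lengths by row (left-to-right, top-to-bottom): [11, 9, 8, 4, 2, 1]; [8, 6, 5, 1]; [6, 4, 3]; [5, 3, 2]; [4, 2, 1]; [1]. Product of hooks = 26276659200. So f^λ = 20! / 26276659200 = 2432902008176640000 / 26276659200 = 92587950.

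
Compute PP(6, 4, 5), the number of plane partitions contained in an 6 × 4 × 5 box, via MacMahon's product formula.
PP(6, 4, 5) = 133613766

Evaluate the triple product over i = 1..6, j = 1..4, k = 1..5. The factors are (2/1) · (3/2) · (4/3) · (5/4) · (6/5) · (3/2) · (4/3) · (5/4) · … (120 factors total). The numerators and denominators telescope so the product is an integer; carrying out the multiplication exactly gives PP(6, 4, 5) = 133613766.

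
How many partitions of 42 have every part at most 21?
p(42, parts ≤ 21) = 50460

Use the recurrence p(n, m) = p(n, m−1) + p(n−m, m): either the largest part is < m (count p(n, m−1)) or the largest part is exactly m (remove one copy of m, count p(n−m, m)). With p(0, ·) = 1 this gives p(42, parts ≤ 21) = 50460. (By conjugating Young diagrams, this also counts partitions of 42 into at most 21 parts.)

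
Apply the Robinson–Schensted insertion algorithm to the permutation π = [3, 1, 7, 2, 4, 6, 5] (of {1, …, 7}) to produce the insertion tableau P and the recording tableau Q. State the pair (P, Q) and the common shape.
P = [1, 2, 4, 5] / [3, 6] / [7];  Q = [1, 3, 5, 6] / [2, 4] / [7];  common shape = (4, 2, 1)

Row-insert the values π_1, π_2, … into P one at a time, bumping the leftmost entry strictly greater than the inserted value down to the next row. The recording tableau Q records, in position (i, j), the step at which that cell was added to P.
  Insert 3 (step 1): P = [3];  Q = [1]
  Insert 1 (step 2): P = [1] / [3];  Q = [1] / [2]
  Insert 7 (step 3): P = [1, 7] / [3];  Q = [1, 3] / [2]
  Insert 2 (step 4): P = [1, 2] / [3, 7];  Q = [1, 3] / [2, 4]
  Insert 4 (step 5): P = [1, 2, 4] / [3, 7];  Q = [1, 3, 5] / [2, 4]
  Insert 6 (step 6): P = [1, 2, 4, 6] / [3, 7];  Q = [1, 3, 5, 6] / [2, 4]
  Insert 5 (step 7): P = [1, 2, 4, 5] / [3, 6] / [7];  Q = [1, 3, 5, 6] / [2, 4] / [7]
Final shape: (4, 2, 1).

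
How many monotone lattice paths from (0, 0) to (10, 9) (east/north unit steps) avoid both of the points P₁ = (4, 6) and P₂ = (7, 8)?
Number of paths = 57398

Inclusion–exclusion. Total paths: C(19, 10) = 92378. Through P₁: C(10, 4)·C(9, 6) = 17640. Through P₂: C(15, 7)·C(4, 3) = 25740. Since P₁ is strictly southwest of P₂, a monotone path through both must visit P₁ then P₂; paths through both = C(10, 4)·C(5, 3)·C(4, 3) = 8400. Avoid both = 92378 − 17640 − 25740 + 8400 = 57398.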